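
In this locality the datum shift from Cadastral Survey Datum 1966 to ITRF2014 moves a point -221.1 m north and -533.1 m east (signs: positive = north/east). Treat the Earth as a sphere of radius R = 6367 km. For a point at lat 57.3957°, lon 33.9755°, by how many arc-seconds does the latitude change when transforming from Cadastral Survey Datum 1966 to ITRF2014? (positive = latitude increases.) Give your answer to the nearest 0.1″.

Δφ = -7.2″

On a sphere of radius R, 1 rad of latitude = R, so Δφ = ΔN / R = -221.1 / 6367000 = -3.4726e-05 rad = -7.163″.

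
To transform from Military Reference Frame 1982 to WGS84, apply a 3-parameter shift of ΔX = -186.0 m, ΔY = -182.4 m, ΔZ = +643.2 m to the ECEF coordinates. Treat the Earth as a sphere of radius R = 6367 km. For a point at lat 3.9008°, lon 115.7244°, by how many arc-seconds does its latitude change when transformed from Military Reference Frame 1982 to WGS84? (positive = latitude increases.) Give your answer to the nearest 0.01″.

sin φ = 0.068029, cos φ = 0.997683, sin λ = 0.900892, cos λ = -0.434043.
North component: ΔN = −sin φ cos λ·ΔX − sin φ sin λ·ΔY + cos φ·ΔZ = −(0.068029)(-0.434043)(-186.0) − (0.068029)(0.900892)(-182.4) + (0.997683)(643.2) = 647.40 m.
1° of latitude spans πR/180 = 111125 m, so Δφ = 647.40 / 111125 × 3600 = 20.973″.

Δφ = 20.97″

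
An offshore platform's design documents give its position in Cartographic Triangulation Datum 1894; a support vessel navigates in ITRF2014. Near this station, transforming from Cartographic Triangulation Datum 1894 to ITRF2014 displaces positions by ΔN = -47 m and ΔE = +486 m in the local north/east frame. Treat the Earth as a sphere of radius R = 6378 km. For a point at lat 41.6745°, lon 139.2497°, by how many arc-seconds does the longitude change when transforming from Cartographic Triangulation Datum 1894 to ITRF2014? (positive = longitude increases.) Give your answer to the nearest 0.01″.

Δλ = 21.04″

At latitude 41.6745°, cos φ = 0.746934.
One radian of longitude at latitude φ spans R cos φ, so Δλ = ΔE / (R cos φ) = 486.0 / (6378000 × 0.746934) = 1.0202e-04 rad = 21.042″.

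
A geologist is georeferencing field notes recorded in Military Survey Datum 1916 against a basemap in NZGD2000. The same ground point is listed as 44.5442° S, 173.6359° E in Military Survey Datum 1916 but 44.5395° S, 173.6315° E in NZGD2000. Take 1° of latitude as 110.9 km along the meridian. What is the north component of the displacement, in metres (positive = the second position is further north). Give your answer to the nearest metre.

Δφ = -44.5395° − -44.5442° = +0.0047°; Δλ = 173.6315° − 173.6359° = -0.0044°.
ΔN = Δφ × 110900 = 521.2 m; ΔE = Δλ × 110900 × cos(-44.5442°) = -0.0044 × 110900 × 0.712710 = -347.8 m.

ΔN = 521 m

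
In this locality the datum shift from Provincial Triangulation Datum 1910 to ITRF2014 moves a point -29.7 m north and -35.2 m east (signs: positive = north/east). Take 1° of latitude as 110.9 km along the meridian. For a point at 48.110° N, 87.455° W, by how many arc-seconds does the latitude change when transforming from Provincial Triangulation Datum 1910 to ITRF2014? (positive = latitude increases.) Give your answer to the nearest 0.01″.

Δφ = -0.96″

1° of latitude = 110.9 km, so Δφ = -29.7 / 110900 = -0.0002678° = -0.964″.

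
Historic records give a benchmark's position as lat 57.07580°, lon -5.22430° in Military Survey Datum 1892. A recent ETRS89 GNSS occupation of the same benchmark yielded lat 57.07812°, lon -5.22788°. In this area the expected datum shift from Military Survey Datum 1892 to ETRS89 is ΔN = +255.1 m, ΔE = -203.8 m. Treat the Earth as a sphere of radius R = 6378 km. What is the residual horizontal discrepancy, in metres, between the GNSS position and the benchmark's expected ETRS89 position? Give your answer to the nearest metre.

Observed coordinate differences: Δφ = +0.00232°, Δλ = -0.00358°.
Converting to metres (1° lat = 111317 m, cos φ = 0.543529): observed ΔN = 258.3 m, observed ΔE = -216.6 m.
Subtracting the expected shift leaves a residual of 258.3 − (255.1) = 3.2 m north and -216.6 − (-203.8) = -12.8 m east.
Residual distance = √(3.2² + (-12.8)²) = 13.2 m.

13 m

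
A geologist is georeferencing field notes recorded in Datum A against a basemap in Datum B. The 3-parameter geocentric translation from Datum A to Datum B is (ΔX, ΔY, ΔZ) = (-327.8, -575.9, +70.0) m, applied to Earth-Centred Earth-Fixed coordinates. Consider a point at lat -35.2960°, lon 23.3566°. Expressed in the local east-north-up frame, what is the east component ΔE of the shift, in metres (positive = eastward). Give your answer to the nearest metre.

At φ = -35.2960°, λ = 23.3566°: sin φ = -0.577801, cos φ = 0.816178, sin λ = 0.396453, cos λ = 0.918055.
ΔE = −sin λ·ΔX + cos λ·ΔY = −(0.396453)·(-327.8) + (0.918055)·(-575.9) = -398.75 m.

ΔE = -399 m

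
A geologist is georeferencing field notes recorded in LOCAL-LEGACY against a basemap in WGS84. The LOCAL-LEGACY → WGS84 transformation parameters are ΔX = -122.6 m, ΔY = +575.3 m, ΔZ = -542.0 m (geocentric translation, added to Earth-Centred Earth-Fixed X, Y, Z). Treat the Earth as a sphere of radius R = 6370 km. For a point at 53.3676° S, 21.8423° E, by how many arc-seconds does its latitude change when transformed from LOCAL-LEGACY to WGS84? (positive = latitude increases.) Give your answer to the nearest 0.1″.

Δφ = -7.9″

sin φ = -0.802480, cos φ = 0.596679, sin λ = 0.372053, cos λ = 0.928211.
North component: ΔN = −sin φ cos λ·ΔX − sin φ sin λ·ΔY + cos φ·ΔZ = −(-0.802480)(0.928211)(-122.6) − (-0.802480)(0.372053)(575.3) + (0.596679)(-542.0) = -242.96 m.
1° of latitude spans πR/180 = 111177 m, so Δφ = -242.96 / 111177 × 3600 = -7.867″.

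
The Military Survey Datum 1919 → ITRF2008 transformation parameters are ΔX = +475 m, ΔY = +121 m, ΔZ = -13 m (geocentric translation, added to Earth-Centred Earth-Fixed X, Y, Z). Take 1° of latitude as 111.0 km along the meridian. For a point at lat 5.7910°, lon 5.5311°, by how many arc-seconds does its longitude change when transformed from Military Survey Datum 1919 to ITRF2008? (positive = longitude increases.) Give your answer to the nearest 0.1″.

Δλ = 2.4″

sin φ = 0.100900, cos φ = 0.994897, sin λ = 0.096386, cos λ = 0.995344.
East component: ΔE = −sin λ·ΔX + cos λ·ΔY = −(0.096386)(475) + (0.995344)(121) = 74.65 m.
1° of latitude spans 111000 m; at latitude φ, 1° of longitude spans that × cos φ = 110433.5 m, so Δλ = 74.65 / 110433.5 × 3600 = 2.434″.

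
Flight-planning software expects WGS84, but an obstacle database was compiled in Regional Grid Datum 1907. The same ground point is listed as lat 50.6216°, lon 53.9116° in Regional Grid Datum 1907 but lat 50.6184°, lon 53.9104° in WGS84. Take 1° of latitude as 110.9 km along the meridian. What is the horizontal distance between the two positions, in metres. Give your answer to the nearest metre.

365 m

Δφ = 50.6184° − 50.6216° = -0.0032°; Δλ = 53.9104° − 53.9116° = -0.0012°.
ΔN = Δφ × 110900 = -354.9 m; ΔE = Δλ × 110900 × cos(50.6216°) = -0.0012 × 110900 × 0.634439 = -84.4 m.
Distance = √(ΔE² + ΔN²) = √((-84.4)² + (-354.9)²) = 364.8 m.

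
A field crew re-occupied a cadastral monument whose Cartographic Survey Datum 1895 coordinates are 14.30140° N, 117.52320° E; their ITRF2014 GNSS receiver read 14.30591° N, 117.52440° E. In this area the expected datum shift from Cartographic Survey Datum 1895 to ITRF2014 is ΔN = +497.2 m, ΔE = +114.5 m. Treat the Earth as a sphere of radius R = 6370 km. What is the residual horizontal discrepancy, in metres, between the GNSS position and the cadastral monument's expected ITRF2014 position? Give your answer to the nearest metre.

15 m

Observed coordinate differences: Δφ = +0.00451°, Δλ = +0.00120°.
Converting to metres (1° lat = 111177 m, cos φ = 0.969010): observed ΔN = 501.4 m, observed ΔE = 129.3 m.
Subtracting the expected shift leaves a residual of 501.4 − (497.2) = 4.2 m north and 129.3 − (114.5) = 14.8 m east.
Residual distance = √(4.2² + 14.8²) = 15.4 m.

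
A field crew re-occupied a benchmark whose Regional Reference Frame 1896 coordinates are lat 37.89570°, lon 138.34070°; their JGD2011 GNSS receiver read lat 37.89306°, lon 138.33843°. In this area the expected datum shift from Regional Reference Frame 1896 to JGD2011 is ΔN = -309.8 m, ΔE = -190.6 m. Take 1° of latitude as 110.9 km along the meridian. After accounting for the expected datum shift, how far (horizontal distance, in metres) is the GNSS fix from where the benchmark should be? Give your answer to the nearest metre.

19 m

Observed coordinate differences: Δφ = -0.00264°, Δλ = -0.00227°.
Converting to metres (1° lat = 110900 m, cos φ = 0.789130): observed ΔN = -292.8 m, observed ΔE = -198.7 m.
Subtracting the expected shift leaves a residual of -292.8 − (-309.8) = 17.0 m north and -198.7 − (-190.6) = -8.1 m east.
Residual distance = √(17.0² + (-8.1)²) = 18.8 m.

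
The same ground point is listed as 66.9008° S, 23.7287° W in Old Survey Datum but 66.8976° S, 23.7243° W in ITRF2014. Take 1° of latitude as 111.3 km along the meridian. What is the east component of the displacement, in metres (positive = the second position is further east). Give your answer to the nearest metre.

ΔE = 192 m

Δφ = -66.8976° − -66.9008° = +0.0032°; Δλ = -23.7243° − -23.7287° = +0.0044°.
ΔN = Δφ × 111300 = 356.2 m; ΔE = Δλ × 111300 × cos(-66.9008°) = +0.0044 × 111300 × 0.392324 = 192.1 m.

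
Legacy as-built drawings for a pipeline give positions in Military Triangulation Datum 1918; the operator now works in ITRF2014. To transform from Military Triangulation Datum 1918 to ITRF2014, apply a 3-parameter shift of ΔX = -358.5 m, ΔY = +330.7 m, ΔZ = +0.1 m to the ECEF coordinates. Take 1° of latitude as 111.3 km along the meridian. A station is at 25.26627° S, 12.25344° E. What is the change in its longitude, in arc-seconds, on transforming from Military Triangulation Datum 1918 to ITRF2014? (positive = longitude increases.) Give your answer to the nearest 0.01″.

sin φ = -0.426826, cos φ = 0.904334, sin λ = 0.212236, cos λ = 0.977218.
East component: ΔE = −sin λ·ΔX + cos λ·ΔY = −(0.212236)(-358.5) + (0.977218)(330.7) = 399.25 m.
1° of latitude spans 111300 m; at latitude φ, 1° of longitude spans that × cos φ = 100652.4 m, so Δλ = 399.25 / 100652.4 × 3600 = 14.280″.

Δλ = 14.28″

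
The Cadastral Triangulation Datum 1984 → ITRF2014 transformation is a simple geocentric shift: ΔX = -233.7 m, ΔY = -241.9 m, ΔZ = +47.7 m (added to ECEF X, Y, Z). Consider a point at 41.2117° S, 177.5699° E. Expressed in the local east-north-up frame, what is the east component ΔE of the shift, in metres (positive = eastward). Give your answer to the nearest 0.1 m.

At φ = -41.2117°, λ = 177.5699°: sin φ = -0.658843, cos φ = 0.752280, sin λ = 0.042401, cos λ = -0.999101.
ΔE = −sin λ·ΔX + cos λ·ΔY = −(0.042401)·(-233.7) + (-0.999101)·(-241.9) = 251.59 m.

ΔE = 251.6 m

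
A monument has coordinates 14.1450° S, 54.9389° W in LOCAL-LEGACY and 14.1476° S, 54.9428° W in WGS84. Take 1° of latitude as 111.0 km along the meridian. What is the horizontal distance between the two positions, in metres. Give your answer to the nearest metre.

509 m

Δφ = -14.1476° − -14.1450° = -0.0026°; Δλ = -54.9428° − -54.9389° = -0.0039°.
ΔN = Δφ × 111000 = -288.6 m; ΔE = Δλ × 111000 × cos(-14.1450°) = -0.0039 × 111000 × 0.969680 = -419.8 m.
Distance = √(ΔE² + ΔN²) = √((-419.8)² + (-288.6)²) = 509.4 m.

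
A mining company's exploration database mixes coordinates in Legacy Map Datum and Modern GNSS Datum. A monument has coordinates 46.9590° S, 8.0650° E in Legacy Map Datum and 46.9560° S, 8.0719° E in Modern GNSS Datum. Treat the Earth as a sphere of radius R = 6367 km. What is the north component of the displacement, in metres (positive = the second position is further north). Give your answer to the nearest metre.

Δφ = -46.9560° − -46.9590° = +0.0030°; Δλ = 8.0719° − 8.0650° = +0.0069°.
1° along a meridian = πR/180 = 111125 m.
ΔN = Δφ × 111125 = 333.4 m; ΔE = Δλ × 111125 × cos(-46.9590°) = +0.0069 × 111125 × 0.682522 = 523.3 m.

ΔN = 333 m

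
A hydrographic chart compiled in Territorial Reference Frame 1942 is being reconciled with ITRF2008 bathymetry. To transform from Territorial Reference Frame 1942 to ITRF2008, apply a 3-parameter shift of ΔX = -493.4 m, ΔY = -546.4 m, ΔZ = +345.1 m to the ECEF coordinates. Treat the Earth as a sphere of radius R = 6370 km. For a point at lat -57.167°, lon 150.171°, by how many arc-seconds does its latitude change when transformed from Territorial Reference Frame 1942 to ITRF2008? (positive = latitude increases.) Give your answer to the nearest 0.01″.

Δφ = 10.31″

sin φ = -0.840254, cos φ = 0.542192, sin λ = 0.497413, cos λ = -0.867514.
North component: ΔN = −sin φ cos λ·ΔX − sin φ sin λ·ΔY + cos φ·ΔZ = −(-0.840254)(-0.867514)(-493.4) − (-0.840254)(0.497413)(-546.4) + (0.542192)(345.1) = 318.40 m.
1° of latitude spans πR/180 = 111177 m, so Δφ = 318.40 / 111177 × 3600 = 10.310″.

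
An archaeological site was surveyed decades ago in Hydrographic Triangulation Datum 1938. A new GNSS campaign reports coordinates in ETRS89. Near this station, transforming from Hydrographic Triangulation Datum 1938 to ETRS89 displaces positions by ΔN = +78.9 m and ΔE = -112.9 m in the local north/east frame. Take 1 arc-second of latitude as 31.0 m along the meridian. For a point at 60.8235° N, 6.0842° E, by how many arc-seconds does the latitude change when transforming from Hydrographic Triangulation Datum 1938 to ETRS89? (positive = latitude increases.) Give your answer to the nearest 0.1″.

1″ of latitude = 31.00 m, so Δφ = 78.9 / 31.00 = 2.545″.

Δφ = 2.5″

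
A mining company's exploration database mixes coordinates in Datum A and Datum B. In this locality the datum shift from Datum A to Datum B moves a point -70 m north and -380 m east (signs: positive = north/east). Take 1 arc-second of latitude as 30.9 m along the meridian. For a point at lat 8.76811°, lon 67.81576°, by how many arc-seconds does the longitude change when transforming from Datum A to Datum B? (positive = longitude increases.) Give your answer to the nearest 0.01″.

Δλ = -12.44″

At latitude 8.76811°, cos φ = 0.988313.
1″ of longitude at this latitude = 30.90 × cos φ = 30.5389 m, so Δλ = -380.0 / 30.5389 = -12.443″.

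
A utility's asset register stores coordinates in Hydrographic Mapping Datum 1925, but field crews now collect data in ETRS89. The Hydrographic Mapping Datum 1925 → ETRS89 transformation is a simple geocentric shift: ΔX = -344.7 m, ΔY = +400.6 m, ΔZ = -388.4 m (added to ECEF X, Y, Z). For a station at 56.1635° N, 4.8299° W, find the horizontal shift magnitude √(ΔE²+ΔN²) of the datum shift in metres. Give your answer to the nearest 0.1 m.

382.7 m

The local east axis at (φ, λ) is (−sin λ, cos λ, 0), so ΔE = −sin(-4.8299°)·(-344.7) + cos(-4.8299°)·400.6 = 370.15 m.
The local north axis is (−sin φ cos λ, −sin φ sin λ, cos φ), giving ΔN = 285.301 + 28.017 − 216.271 = 97.05 m.
Horizontal magnitude = √(ΔE² + ΔN²) = √(370.15² + 97.05²) = 382.67 m.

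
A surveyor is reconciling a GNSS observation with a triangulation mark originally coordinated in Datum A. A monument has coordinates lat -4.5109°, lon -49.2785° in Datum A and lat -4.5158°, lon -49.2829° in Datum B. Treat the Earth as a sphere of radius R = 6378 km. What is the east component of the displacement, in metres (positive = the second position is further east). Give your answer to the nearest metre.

Δφ = -4.5158° − -4.5109° = -0.0049°; Δλ = -49.2829° − -49.2785° = -0.0044°.
1° along a meridian = πR/180 = 111317 m.
ΔN = Δφ × 111317 = -545.5 m; ΔE = Δλ × 111317 × cos(-4.5109°) = -0.0044 × 111317 × 0.996902 = -488.3 m.

ΔE = -488 m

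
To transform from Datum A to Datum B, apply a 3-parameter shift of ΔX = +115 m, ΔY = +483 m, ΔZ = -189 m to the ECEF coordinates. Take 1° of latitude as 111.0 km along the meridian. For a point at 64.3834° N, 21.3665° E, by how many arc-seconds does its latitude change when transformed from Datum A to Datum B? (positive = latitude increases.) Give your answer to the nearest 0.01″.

sin φ = 0.901707, cos φ = 0.432347, sin λ = 0.364332, cos λ = 0.931269.
North component: ΔN = −sin φ cos λ·ΔX − sin φ sin λ·ΔY + cos φ·ΔZ = −(0.901707)(0.931269)(115) − (0.901707)(0.364332)(483) + (0.432347)(-189) = -336.96 m.
1° of latitude spans 111000 m, so Δφ = -336.96 / 111000 × 3600 = -10.928″.

Δφ = -10.93″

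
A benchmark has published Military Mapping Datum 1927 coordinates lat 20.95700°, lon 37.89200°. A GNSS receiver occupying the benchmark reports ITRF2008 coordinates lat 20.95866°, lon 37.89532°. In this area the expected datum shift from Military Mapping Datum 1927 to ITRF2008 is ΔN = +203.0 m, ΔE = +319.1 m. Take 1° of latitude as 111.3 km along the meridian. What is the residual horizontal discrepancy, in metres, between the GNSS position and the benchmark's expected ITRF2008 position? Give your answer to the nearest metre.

32 m

Observed coordinate differences: Δφ = +0.00166°, Δλ = +0.00332°.
Converting to metres (1° lat = 111300 m, cos φ = 0.933849): observed ΔN = 184.8 m, observed ΔE = 345.1 m.
Subtracting the expected shift leaves a residual of 184.8 − (203.0) = -18.2 m north and 345.1 − (319.1) = 26.0 m east.
Residual distance = √((-18.2)² + 26.0²) = 31.7 m.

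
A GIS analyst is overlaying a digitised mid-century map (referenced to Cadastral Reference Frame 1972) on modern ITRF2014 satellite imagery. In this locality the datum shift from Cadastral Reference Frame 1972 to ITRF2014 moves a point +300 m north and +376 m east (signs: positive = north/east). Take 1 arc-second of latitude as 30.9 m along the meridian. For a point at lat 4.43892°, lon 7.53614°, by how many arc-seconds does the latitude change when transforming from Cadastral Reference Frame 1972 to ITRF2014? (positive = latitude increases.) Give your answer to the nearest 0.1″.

Δφ = 9.7″

1″ of latitude = 30.90 m, so Δφ = 300.0 / 30.90 = 9.709″.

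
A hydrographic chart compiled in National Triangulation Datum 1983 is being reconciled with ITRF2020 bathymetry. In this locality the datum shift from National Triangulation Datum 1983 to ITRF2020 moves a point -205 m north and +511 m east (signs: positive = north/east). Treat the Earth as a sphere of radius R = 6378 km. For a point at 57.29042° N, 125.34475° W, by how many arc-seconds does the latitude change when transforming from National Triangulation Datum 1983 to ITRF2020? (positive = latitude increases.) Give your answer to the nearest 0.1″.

Δφ = -6.6″

On a sphere of radius R, 1 rad of latitude = R, so Δφ = ΔN / R = -205.0 / 6378000 = -3.2142e-05 rad = -6.630″.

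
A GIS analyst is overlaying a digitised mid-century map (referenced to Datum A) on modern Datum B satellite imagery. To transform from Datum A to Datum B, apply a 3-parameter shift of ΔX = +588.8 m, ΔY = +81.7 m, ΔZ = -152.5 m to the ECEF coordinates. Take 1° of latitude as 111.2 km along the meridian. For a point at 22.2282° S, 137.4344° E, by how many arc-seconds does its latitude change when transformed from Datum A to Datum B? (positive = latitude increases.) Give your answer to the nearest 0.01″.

Δφ = -9.20″

sin φ = -0.378296, cos φ = 0.925685, sin λ = 0.676434, cos λ = -0.736503.
North component: ΔN = −sin φ cos λ·ΔX − sin φ sin λ·ΔY + cos φ·ΔZ = −(-0.378296)(-0.736503)(588.8) − (-0.378296)(0.676434)(81.7) + (0.925685)(-152.5) = -284.31 m.
1° of latitude spans 111200 m, so Δφ = -284.31 / 111200 × 3600 = -9.204″.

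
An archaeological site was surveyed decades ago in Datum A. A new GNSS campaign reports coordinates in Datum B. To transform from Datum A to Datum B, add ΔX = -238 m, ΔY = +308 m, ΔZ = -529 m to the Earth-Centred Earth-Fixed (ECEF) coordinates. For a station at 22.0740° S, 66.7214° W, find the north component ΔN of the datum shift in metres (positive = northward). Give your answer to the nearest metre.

ΔN = -632 m

At φ = -22.0740°, λ = -66.7214°: sin φ = -0.375804, cos φ = 0.926699, sin λ = -0.918594, cos λ = 0.395202.
ΔN = −sin φ cos λ·ΔX − sin φ sin λ·ΔY + cos φ·ΔZ = −(-0.375804)(0.395202)(-238) − (-0.375804)(-0.918594)(308) + (0.926699)(-529) = -631.90 m.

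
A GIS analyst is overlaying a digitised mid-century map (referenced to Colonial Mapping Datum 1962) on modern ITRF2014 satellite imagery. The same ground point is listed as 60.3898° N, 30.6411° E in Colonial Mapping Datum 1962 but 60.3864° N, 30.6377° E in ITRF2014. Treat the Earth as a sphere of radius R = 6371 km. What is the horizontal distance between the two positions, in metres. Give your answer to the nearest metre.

Δφ = 60.3864° − 60.3898° = -0.0034°; Δλ = 30.6377° − 30.6411° = -0.0034°.
1° along a meridian = πR/180 = 111195 m.
ΔN = Δφ × 111195 = -378.1 m; ΔE = Δλ × 111195 × cos(60.3898°) = -0.0034 × 111195 × 0.494097 = -186.8 m.
Distance = √(ΔE² + ΔN²) = √((-186.8)² + (-378.1)²) = 421.7 m.

422 m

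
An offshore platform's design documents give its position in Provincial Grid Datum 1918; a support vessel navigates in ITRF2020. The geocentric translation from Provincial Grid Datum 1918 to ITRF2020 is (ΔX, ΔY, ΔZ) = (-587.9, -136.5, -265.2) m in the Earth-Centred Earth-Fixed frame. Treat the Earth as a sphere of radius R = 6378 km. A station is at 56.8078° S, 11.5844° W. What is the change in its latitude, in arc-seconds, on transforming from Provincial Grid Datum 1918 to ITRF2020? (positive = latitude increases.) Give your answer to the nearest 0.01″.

Δφ = -19.54″

sin φ = -0.836839, cos φ = 0.547449, sin λ = -0.200811, cos λ = 0.979630.
North component: ΔN = −sin φ cos λ·ΔX − sin φ sin λ·ΔY + cos φ·ΔZ = −(-0.836839)(0.979630)(-587.9) − (-0.836839)(-0.200811)(-136.5) + (0.547449)(-265.2) = -604.20 m.
1° of latitude spans πR/180 = 111317 m, so Δφ = -604.20 / 111317 × 3600 = -19.540″.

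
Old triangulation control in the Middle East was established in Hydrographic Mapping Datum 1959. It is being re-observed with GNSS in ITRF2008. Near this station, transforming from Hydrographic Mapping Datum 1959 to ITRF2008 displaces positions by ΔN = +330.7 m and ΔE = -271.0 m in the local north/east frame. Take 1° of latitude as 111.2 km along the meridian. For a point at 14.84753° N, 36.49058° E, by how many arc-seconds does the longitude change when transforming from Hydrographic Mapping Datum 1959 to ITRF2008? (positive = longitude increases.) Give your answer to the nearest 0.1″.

Δλ = -9.1″

At latitude 14.84753°, cos φ = 0.966611.
1° of longitude at this latitude = 111.2 × cos φ = 107.49 km, so Δλ = -271.0 / 107487.2 = -0.0025212° = -9.076″.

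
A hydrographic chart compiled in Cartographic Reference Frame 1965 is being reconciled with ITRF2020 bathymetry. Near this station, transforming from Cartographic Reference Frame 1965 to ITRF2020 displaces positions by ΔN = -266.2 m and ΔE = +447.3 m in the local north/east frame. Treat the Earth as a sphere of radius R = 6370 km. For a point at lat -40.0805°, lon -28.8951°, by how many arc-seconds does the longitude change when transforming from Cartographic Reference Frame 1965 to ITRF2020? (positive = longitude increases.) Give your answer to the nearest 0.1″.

At latitude -40.0805°, cos φ = 0.765141.
One radian of longitude at latitude φ spans R cos φ, so Δλ = ΔE / (R cos φ) = 447.3 / (6370000 × 0.765141) = 9.1774e-05 rad = 18.930″.

Δλ = 18.9″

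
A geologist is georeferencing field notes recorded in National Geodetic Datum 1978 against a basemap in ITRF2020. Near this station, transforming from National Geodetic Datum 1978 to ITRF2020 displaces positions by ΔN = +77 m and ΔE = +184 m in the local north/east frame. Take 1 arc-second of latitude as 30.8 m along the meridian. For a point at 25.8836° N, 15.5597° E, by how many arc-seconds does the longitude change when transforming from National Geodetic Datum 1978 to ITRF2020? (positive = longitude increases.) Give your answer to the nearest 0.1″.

Δλ = 6.6″

At latitude 25.8836°, cos φ = 0.899683.
1″ of longitude at this latitude = 30.80 × cos φ = 27.7102 m, so Δλ = 184.0 / 27.7102 = 6.640″.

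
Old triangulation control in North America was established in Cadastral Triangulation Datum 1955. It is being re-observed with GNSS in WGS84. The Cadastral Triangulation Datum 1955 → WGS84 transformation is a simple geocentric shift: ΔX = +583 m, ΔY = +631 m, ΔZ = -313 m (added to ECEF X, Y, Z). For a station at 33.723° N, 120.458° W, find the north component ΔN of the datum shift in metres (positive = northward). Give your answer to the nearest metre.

ΔN = 206 m

At φ = 33.723°, λ = -120.458°: sin φ = 0.555178, cos φ = 0.831731, sin λ = -0.862001, cos λ = -0.506907.
ΔN = −sin φ cos λ·ΔX − sin φ sin λ·ΔY + cos φ·ΔZ = −(0.555178)(-0.506907)(583) − (0.555178)(-0.862001)(631) + (0.831731)(-313) = 205.71 m.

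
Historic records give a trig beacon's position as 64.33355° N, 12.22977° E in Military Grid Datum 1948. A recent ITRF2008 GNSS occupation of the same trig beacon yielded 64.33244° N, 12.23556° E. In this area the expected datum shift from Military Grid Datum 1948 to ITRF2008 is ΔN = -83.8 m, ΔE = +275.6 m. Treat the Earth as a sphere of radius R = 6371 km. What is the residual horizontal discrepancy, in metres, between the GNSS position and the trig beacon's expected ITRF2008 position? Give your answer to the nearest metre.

Observed coordinate differences: Δφ = -0.00111°, Δλ = +0.00579°.
Converting to metres (1° lat = 111195 m, cos φ = 0.433131): observed ΔN = -123.4 m, observed ΔE = 278.9 m.
Subtracting the expected shift leaves a residual of -123.4 − (-83.8) = -39.6 m north and 278.9 − (275.6) = 3.3 m east.
Residual distance = √((-39.6)² + 3.3²) = 39.8 m.

40 m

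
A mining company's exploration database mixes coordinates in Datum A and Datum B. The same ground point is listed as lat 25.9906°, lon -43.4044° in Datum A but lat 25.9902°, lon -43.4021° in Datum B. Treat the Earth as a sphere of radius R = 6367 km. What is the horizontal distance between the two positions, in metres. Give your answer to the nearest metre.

Δφ = 25.9902° − 25.9906° = -0.0004°; Δλ = -43.4021° − -43.4044° = +0.0023°.
1° along a meridian = πR/180 = 111125 m.
ΔN = Δφ × 111125 = -44.5 m; ΔE = Δλ × 111125 × cos(25.9906°) = +0.0023 × 111125 × 0.898866 = 229.7 m.
Distance = √(ΔE² + ΔN²) = √(229.7² + (-44.5)²) = 234.0 m.

234 m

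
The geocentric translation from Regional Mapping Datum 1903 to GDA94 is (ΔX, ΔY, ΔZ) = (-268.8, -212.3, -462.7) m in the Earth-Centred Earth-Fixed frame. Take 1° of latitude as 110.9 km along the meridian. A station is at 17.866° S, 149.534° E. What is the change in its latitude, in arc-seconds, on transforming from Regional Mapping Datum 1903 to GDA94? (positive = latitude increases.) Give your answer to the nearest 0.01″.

sin φ = -0.306792, cos φ = 0.951777, sin λ = 0.507027, cos λ = -0.861930.
North component: ΔN = −sin φ cos λ·ΔX − sin φ sin λ·ΔY + cos φ·ΔZ = −(-0.306792)(-0.861930)(-268.8) − (-0.306792)(0.507027)(-212.3) + (0.951777)(-462.7) = -402.33 m.
1° of latitude spans 110900 m, so Δφ = -402.33 / 110900 × 3600 = -13.060″.

Δφ = -13.06″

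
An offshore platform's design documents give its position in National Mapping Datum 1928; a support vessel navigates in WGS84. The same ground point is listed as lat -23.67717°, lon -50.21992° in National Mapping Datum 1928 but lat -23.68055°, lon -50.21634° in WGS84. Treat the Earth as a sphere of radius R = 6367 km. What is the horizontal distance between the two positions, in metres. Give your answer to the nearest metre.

523 m

Δφ = -23.68055° − -23.67717° = -0.00338°; Δλ = -50.21634° − -50.21992° = +0.00358°.
1° along a meridian = πR/180 = 111125 m.
ΔN = Δφ × 111125 = -375.6 m; ΔE = Δλ × 111125 × cos(-23.67717°) = +0.00358 × 111125 × 0.915823 = 364.3 m.
Distance = √(ΔE² + ΔN²) = √(364.3² + (-375.6)²) = 523.3 m.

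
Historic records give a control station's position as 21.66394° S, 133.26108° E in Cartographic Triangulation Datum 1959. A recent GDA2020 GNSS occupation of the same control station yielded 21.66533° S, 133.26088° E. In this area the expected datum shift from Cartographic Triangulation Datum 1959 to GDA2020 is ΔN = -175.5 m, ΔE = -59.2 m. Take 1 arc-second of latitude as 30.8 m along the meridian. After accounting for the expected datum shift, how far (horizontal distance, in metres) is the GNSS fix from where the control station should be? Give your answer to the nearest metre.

44 m

Observed coordinate differences: Δφ = -0.00139°, Δλ = -0.00020°.
Converting to metres (1° lat = 110880 m, cos φ = 0.929365): observed ΔN = -154.1 m, observed ΔE = -20.6 m.
Subtracting the expected shift leaves a residual of -154.1 − (-175.5) = 21.4 m north and -20.6 − (-59.2) = 38.6 m east.
Residual distance = √(21.4² + 38.6²) = 44.1 m.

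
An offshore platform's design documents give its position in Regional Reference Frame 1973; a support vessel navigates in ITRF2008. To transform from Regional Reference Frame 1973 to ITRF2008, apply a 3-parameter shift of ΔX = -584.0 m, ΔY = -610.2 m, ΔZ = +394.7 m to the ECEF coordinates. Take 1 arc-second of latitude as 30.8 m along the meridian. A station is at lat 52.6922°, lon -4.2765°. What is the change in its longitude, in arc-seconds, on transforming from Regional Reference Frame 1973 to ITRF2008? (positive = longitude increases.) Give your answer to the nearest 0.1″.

Δλ = -34.9″

sin φ = 0.795391, cos φ = 0.606097, sin λ = -0.074570, cos λ = 0.997216.
East component: ΔE = −sin λ·ΔX + cos λ·ΔY = −(-0.074570)(-584.0) + (0.997216)(-610.2) = -652.05 m.
1° of latitude spans 3600 × 30.80 = 110880 m; at latitude φ, 1° of longitude spans that × cos φ = 67204.0 m, so Δλ = -652.05 / 67204.0 × 3600 = -34.929″.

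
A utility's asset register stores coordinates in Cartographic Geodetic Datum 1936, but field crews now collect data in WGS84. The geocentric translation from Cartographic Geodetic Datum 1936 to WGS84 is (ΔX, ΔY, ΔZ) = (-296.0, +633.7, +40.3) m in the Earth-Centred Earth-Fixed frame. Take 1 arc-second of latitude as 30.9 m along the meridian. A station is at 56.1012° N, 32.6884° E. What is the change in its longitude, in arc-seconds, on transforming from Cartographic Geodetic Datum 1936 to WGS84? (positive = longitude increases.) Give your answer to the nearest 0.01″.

Δλ = 40.22″

sin φ = 0.830024, cos φ = 0.557728, sin λ = 0.540070, cos λ = 0.841620.
East component: ΔE = −sin λ·ΔX + cos λ·ΔY = −(0.540070)(-296.0) + (0.841620)(633.7) = 693.20 m.
1° of latitude spans 3600 × 30.90 = 111240 m; at latitude φ, 1° of longitude spans that × cos φ = 62041.6 m, so Δλ = 693.20 / 62041.6 × 3600 = 40.223″.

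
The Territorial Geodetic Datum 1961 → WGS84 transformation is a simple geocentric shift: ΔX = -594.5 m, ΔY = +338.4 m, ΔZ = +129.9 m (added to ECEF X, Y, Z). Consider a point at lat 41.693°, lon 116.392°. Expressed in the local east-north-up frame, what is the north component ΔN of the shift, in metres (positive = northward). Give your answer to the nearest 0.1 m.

ΔN = -280.4 m

The local north axis is (−sin φ cos λ, −sin φ sin λ, cos φ), giving ΔN = -175.771 − 201.624 + 96.999 = -280.40 m.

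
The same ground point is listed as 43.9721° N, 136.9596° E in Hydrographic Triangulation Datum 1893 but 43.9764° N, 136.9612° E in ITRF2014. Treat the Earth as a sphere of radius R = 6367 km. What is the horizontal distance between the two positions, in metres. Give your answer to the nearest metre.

495 m

Δφ = 43.9764° − 43.9721° = +0.0043°; Δλ = 136.9612° − 136.9596° = +0.0016°.
1° along a meridian = πR/180 = 111125 m.
ΔN = Δφ × 111125 = 477.8 m; ΔE = Δλ × 111125 × cos(43.9721°) = +0.0016 × 111125 × 0.719678 = 128.0 m.
Distance = √(ΔE² + ΔN²) = √(128.0² + 477.8²) = 494.7 m.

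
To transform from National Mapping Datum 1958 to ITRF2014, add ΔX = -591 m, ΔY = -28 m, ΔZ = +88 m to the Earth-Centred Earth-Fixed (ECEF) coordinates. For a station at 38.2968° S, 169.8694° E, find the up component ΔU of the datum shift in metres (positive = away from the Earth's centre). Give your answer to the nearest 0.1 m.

ΔU = 398.2 m

At φ = -38.2968°, λ = 169.8694°: sin φ = -0.619735, cos φ = 0.784811, sin λ = 0.175892, cos λ = -0.984409.
ΔU = cos φ cos λ·ΔX + cos φ sin λ·ΔY + sin φ·ΔZ = (0.784811)(-0.984409)(-591) + (0.784811)(0.175892)(-28) + (-0.619735)(88) = 398.19 m.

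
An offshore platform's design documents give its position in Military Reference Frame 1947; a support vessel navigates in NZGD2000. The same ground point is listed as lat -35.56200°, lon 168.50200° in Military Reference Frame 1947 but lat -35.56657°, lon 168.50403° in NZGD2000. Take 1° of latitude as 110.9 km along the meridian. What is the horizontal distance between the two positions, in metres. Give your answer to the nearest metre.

539 m

Δφ = -35.56657° − -35.56200° = -0.00457°; Δλ = 168.50403° − 168.50200° = +0.00203°.
ΔN = Δφ × 110900 = -506.8 m; ΔE = Δλ × 110900 × cos(-35.56200°) = +0.00203 × 110900 × 0.813487 = 183.1 m.
Distance = √(ΔE² + ΔN²) = √(183.1² + (-506.8)²) = 538.9 m.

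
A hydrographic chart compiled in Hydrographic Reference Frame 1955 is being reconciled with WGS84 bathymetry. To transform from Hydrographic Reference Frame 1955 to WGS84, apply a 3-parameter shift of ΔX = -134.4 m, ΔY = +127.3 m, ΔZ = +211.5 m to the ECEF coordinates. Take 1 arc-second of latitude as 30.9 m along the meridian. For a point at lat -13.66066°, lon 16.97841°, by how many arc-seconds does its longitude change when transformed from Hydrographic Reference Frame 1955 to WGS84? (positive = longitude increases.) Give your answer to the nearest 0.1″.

Δλ = 5.4″

sin φ = -0.236171, cos φ = 0.971712, sin λ = 0.292011, cos λ = 0.956415.
East component: ΔE = −sin λ·ΔX + cos λ·ΔY = −(0.292011)(-134.4) + (0.956415)(127.3) = 161.00 m.
1° of latitude spans 3600 × 30.90 = 111240 m; at latitude φ, 1° of longitude spans that × cos φ = 108093.2 m, so Δλ = 161.00 / 108093.2 × 3600 = 5.362″.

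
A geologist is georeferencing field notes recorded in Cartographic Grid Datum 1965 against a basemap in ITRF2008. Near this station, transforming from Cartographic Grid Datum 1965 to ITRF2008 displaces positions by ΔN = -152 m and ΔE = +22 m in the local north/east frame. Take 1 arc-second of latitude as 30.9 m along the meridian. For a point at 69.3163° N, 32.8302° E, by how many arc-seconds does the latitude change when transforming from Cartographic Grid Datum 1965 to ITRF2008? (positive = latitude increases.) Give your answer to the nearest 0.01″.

Δφ = -4.92″

1″ of latitude = 30.90 m, so Δφ = -152.0 / 30.90 = -4.919″.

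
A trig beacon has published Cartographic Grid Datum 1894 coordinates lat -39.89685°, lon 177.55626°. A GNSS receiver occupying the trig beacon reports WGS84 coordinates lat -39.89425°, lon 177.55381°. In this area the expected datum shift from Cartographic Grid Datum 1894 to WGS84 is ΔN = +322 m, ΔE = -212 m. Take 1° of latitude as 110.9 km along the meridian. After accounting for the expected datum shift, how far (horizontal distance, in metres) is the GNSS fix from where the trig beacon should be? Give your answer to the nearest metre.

Observed coordinate differences: Δφ = +0.00260°, Δλ = -0.00245°.
Converting to metres (1° lat = 110900 m, cos φ = 0.767200): observed ΔN = 288.3 m, observed ΔE = -208.5 m.
Subtracting the expected shift leaves a residual of 288.3 − (322) = -33.7 m north and -208.5 − (-212) = 3.5 m east.
Residual distance = √((-33.7)² + 3.5²) = 33.8 m.

34 m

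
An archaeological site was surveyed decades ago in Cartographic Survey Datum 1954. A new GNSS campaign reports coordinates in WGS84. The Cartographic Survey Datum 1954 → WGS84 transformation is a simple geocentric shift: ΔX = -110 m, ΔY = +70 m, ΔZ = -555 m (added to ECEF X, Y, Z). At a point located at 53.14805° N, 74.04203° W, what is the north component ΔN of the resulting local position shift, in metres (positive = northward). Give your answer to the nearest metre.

ΔN = -255 m

The local north axis is (−sin φ cos λ, −sin φ sin λ, cos φ), giving ΔN = 24.200 + 53.855 − 332.861 = -254.81 m.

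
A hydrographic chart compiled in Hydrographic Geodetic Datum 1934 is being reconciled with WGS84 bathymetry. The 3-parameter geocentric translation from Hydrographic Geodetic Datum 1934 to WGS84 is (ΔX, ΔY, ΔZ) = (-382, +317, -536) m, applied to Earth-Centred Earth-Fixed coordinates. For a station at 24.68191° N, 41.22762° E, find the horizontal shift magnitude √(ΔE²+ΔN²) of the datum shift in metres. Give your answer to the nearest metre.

668 m

At φ = 24.68191°, λ = 41.22762°: sin φ = 0.417580, cos φ = 0.908640, sin λ = 0.659052, cos λ = 0.752097.
ΔE = −sin λ·ΔX + cos λ·ΔY = −(0.659052)·(-382) + (0.752097)·(317) = 490.17 m.
ΔN = −sin φ cos λ·ΔX − sin φ sin λ·ΔY + cos φ·ΔZ = −(0.417580)(0.752097)(-382) − (0.417580)(0.659052)(317) + (0.908640)(-536) = -454.30 m.
Horizontal magnitude = √(ΔE² + ΔN²) = √(490.17² + (-454.30)²) = 668.32 m.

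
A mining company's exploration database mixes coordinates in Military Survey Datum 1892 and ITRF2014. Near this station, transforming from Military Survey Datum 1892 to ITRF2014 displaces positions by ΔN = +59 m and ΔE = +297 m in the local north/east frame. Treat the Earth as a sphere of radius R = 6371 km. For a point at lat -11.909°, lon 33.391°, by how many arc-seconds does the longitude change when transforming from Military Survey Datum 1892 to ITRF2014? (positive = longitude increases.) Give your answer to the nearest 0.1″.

Δλ = 9.8″

At latitude -11.909°, cos φ = 0.978477.
One radian of longitude at latitude φ spans R cos φ, so Δλ = ΔE / (R cos φ) = 297.0 / (6371000 × 0.978477) = 4.7643e-05 rad = 9.827″.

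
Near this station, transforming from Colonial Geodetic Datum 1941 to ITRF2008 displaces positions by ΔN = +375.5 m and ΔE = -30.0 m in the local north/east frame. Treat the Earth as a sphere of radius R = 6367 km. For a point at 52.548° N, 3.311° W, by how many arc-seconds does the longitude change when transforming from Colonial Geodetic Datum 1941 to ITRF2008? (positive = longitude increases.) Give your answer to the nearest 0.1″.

At latitude 52.548°, cos φ = 0.608097.
One radian of longitude at latitude φ spans R cos φ, so Δλ = ΔE / (R cos φ) = -30.0 / (6367000 × 0.608097) = -7.7484e-06 rad = -1.598″.

Δλ = -1.6″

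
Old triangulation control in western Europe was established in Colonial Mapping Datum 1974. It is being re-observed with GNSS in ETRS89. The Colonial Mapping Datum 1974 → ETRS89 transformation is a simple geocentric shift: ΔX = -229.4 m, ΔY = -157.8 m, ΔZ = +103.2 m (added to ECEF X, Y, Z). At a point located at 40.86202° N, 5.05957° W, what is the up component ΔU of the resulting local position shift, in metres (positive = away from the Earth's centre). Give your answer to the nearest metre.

The local up (radial) axis is (cos φ cos λ, cos φ sin λ, sin φ), giving ΔU = -172.816 + 10.525 + 67.518 = -94.77 m.

ΔU = -95 m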